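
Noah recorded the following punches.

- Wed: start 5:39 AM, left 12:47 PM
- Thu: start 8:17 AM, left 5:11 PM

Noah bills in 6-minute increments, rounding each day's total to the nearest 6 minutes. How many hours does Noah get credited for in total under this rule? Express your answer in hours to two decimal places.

16.00 hours

Wed: 5:39 AM–12:47 PM = 7 h 8 min → rounds to 7 h 6 min
Thu: 8:17 AM–5:11 PM = 8 h 54 min → rounds to 8 h 54 min
Total credited: 16 h 0 min.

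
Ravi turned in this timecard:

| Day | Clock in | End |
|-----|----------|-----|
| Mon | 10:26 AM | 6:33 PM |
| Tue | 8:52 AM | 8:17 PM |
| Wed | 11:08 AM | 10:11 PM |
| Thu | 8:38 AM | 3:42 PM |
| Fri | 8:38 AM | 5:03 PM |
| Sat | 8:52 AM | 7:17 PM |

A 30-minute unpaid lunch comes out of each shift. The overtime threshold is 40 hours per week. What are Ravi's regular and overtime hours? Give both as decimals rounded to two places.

Mon: 10:26 AM–6:33 PM = 8 h 7 min; less 30 min break → 7 h 37 min
Tue: 8:52 AM–8:17 PM = 11 h 25 min; less 30 min break → 10 h 55 min
Wed: 11:08 AM–10:11 PM = 11 h 3 min; less 30 min break → 10 h 33 min
Thu: 8:38 AM–3:42 PM = 7 h 4 min; less 30 min break → 6 h 34 min
Fri: 8:38 AM–5:03 PM = 8 h 25 min; less 30 min break → 7 h 55 min
Sat: 8:52 AM–7:17 PM = 10 h 25 min; less 30 min break → 9 h 55 min
Total worked: 53 h 29 min = 53.48 h.
Threshold 40 h → overtime 13 h 29 min, regular 40 h 0 min.

Regular 40.00 hours, overtime 13.48 hours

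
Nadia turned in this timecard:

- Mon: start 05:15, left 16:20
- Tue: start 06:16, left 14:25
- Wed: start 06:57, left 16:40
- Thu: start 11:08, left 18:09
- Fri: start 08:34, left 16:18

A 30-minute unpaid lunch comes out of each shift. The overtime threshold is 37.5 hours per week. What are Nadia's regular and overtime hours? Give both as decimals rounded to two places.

Mon: 05:15–16:20 = 11 h 5 min; less 30 min break → 10 h 35 min
Tue: 06:16–14:25 = 8 h 9 min; less 30 min break → 7 h 39 min
Wed: 06:57–16:40 = 9 h 43 min; less 30 min break → 9 h 13 min
Thu: 11:08–18:09 = 7 h 1 min; less 30 min break → 6 h 31 min
Fri: 08:34–16:18 = 7 h 44 min; less 30 min break → 7 h 14 min
Total worked: 41 h 12 min = 41.20 h.
Threshold 37.5 h → overtime 3 h 42 min, regular 37 h 30 min.

Regular 37.50 hours, overtime 3.70 hours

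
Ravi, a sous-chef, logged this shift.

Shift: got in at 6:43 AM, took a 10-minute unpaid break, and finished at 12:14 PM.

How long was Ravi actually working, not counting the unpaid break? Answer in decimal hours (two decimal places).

Shift: 6:43 AM–12:14 PM = 5 h 31 min; less 10 min break → 5 h 21 min

5.35 hours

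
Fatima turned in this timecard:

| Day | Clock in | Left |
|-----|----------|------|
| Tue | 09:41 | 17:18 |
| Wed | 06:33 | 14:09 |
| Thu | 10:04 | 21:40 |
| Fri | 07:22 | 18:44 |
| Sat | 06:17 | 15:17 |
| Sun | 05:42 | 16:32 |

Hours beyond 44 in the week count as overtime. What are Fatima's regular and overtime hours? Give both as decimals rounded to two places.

Regular 44.00 hours, overtime 14.02 hours

Tue: 09:41–17:18 = 7 h 37 min
Wed: 06:33–14:09 = 7 h 36 min
Thu: 10:04–21:40 = 11 h 36 min
Fri: 07:22–18:44 = 11 h 22 min
Sat: 06:17–15:17 = 9 h 0 min
Sun: 05:42–16:32 = 10 h 50 min
Total worked: 58 h 1 min = 58.02 h.
Threshold 44 h → overtime 14 h 1 min, regular 44 h 0 min.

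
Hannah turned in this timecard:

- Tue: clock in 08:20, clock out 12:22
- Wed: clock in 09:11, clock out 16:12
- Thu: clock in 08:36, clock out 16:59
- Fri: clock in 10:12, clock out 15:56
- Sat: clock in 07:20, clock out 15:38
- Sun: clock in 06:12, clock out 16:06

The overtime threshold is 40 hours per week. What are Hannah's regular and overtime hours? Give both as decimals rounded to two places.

Regular 40.00 hours, overtime 3.37 hours

Tue: 08:20–12:22 = 4 h 2 min
Wed: 09:11–16:12 = 7 h 1 min
Thu: 08:36–16:59 = 8 h 23 min
Fri: 10:12–15:56 = 5 h 44 min
Sat: 07:20–15:38 = 8 h 18 min
Sun: 06:12–16:06 = 9 h 54 min
Total worked: 43 h 22 min = 43.37 h.
Threshold 40 h → overtime 3 h 22 min, regular 40 h 0 min.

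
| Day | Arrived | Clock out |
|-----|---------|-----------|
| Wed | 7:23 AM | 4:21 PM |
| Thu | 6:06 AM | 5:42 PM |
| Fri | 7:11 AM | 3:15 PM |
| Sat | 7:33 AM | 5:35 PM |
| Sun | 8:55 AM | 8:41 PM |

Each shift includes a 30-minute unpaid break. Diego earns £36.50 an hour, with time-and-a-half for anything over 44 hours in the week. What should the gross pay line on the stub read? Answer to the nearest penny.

£1821.35

Wed: 7:23 AM–4:21 PM = 8 h 58 min; less 30 min break → 8 h 28 min
Thu: 6:06 AM–5:42 PM = 11 h 36 min; less 30 min break → 11 h 6 min
Fri: 7:11 AM–3:15 PM = 8 h 4 min; less 30 min break → 7 h 34 min
Sat: 7:33 AM–5:35 PM = 10 h 2 min; less 30 min break → 9 h 32 min
Sun: 8:55 AM–8:41 PM = 11 h 46 min; less 30 min break → 11 h 16 min
Total worked: 47 h 56 min = 2876 min.
Regular 44 h 0 min = 2640 min at £36.50/h; overtime 3 h 56 min = 236 min at £54.75/h.
Pay = (2640 × £36.50 + 236 × £54.75) ÷ 60 = £1821.35.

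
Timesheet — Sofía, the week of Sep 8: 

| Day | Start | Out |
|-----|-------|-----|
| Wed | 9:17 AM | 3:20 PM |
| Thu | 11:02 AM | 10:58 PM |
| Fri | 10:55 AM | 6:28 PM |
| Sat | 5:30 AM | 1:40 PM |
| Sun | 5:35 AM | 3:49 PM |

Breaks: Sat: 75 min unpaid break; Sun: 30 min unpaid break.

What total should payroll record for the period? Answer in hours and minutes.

Wed: 9:17 AM–3:20 PM = 6 h 3 min
Thu: 11:02 AM–10:58 PM = 11 h 56 min
Fri: 10:55 AM–6:28 PM = 7 h 33 min
Sat: 5:30 AM–1:40 PM = 8 h 10 min; less 75 min break → 6 h 55 min
Sun: 5:35 AM–3:49 PM = 10 h 14 min; less 30 min break → 9 h 44 min
Total: 6 h 3 min + 11 h 56 min + 7 h 33 min + 6 h 55 min + 9 h 44 min = 42 h 11 min.

42 h 11 min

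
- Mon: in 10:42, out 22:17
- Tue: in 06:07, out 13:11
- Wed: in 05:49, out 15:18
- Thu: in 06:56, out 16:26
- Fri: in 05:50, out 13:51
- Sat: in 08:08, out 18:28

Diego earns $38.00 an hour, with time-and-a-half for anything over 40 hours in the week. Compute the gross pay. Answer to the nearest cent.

$2431.05

Mon: 10:42–22:17 = 11 h 35 min
Tue: 06:07–13:11 = 7 h 4 min
Wed: 05:49–15:18 = 9 h 29 min
Thu: 06:56–16:26 = 9 h 30 min
Fri: 05:50–13:51 = 8 h 1 min
Sat: 08:08–18:28 = 10 h 20 min
Total worked: 55 h 59 min = 3359 min.
Regular 40 h 0 min = 2400 min at $38.00/h; overtime 15 h 59 min = 959 min at $57.00/h.
Pay = (2400 × $38.00 + 959 × $57.00) ÷ 60 = $2431.05.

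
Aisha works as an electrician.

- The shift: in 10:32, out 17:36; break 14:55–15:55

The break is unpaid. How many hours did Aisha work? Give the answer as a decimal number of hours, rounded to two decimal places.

6.07 hours

The shift: 10:32–17:36 = 7 h 4 min; less 60 min break → 6 h 4 min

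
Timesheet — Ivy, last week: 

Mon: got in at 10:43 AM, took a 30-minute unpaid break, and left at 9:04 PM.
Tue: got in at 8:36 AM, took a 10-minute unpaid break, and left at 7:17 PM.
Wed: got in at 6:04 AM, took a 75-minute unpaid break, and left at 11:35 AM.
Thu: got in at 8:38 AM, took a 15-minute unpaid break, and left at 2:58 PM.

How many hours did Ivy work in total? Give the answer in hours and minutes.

Mon: 10:43 AM–9:04 PM = 10 h 21 min; less 30 min break → 9 h 51 min
Tue: 8:36 AM–7:17 PM = 10 h 41 min; less 10 min break → 10 h 31 min
Wed: 6:04 AM–11:35 AM = 5 h 31 min; less 75 min break → 4 h 16 min
Thu: 8:38 AM–2:58 PM = 6 h 20 min; less 15 min break → 6 h 5 min
Total: 9 h 51 min + 10 h 31 min + 4 h 16 min + 6 h 5 min = 30 h 43 min.

30 h 43 min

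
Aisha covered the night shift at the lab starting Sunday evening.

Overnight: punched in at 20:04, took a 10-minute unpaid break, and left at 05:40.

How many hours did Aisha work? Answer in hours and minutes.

9 h 26 min

Overnight: 20:04 → midnight = 3 h 56 min; midnight → 05:40 = 5 h 40 min; span 9 h 36 min; less 10 min break → 9 h 26 min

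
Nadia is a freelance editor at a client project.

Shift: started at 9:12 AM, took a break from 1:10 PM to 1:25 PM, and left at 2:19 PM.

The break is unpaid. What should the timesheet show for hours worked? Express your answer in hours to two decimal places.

4.87 hours

Shift: 9:12 AM–2:19 PM = 5 h 7 min; less 15 min break → 4 h 52 min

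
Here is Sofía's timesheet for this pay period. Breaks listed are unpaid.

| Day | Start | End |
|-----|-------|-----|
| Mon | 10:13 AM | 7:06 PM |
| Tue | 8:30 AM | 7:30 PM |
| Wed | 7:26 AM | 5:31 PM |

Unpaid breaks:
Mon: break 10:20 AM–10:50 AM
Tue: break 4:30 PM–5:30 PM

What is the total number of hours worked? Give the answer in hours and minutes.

28 h 28 min

Mon: 10:13 AM–7:06 PM = 8 h 53 min; less 30 min break → 8 h 23 min
Tue: 8:30 AM–7:30 PM = 11 h 0 min; less 60 min break → 10 h 0 min
Wed: 7:26 AM–5:31 PM = 10 h 5 min
Total: 8 h 23 min + 10 h 0 min + 10 h 5 min = 28 h 28 min.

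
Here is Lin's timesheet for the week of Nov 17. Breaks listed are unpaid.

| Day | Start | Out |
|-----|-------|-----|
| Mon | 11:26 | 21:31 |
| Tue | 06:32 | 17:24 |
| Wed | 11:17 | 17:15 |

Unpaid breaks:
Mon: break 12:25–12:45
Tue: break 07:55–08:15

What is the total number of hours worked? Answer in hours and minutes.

26 h 15 min

Mon: 11:26–21:31 = 10 h 5 min; less 20 min break → 9 h 45 min
Tue: 06:32–17:24 = 10 h 52 min; less 20 min break → 10 h 32 min
Wed: 11:17–17:15 = 5 h 58 min
Total: 9 h 45 min + 10 h 32 min + 5 h 58 min = 26 h 15 min.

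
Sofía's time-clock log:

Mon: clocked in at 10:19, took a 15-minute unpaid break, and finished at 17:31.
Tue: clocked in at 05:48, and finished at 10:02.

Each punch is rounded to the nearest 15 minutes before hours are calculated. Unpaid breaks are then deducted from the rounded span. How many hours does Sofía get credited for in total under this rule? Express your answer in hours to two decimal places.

Mon: in 10:19→10:15, out 17:31→17:30; 7 h 15 min − 15 min = 7 h 0 min
Tue: in 05:48→05:45, out 10:02→10:00; 4 h 15 min
Total credited: 11 h 15 min.

11.25 hours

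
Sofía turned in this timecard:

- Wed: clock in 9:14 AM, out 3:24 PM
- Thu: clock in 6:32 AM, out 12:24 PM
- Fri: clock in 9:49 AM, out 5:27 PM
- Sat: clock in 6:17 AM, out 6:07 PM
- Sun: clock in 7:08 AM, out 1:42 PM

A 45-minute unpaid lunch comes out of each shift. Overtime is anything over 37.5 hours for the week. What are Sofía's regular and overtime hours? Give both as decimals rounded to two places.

Regular 34.32 hours, overtime 0.00 hours

Wed: 9:14 AM–3:24 PM = 6 h 10 min; less 45 min break → 5 h 25 min
Thu: 6:32 AM–12:24 PM = 5 h 52 min; less 45 min break → 5 h 7 min
Fri: 9:49 AM–5:27 PM = 7 h 38 min; less 45 min break → 6 h 53 min
Sat: 6:17 AM–6:07 PM = 11 h 50 min; less 45 min break → 11 h 5 min
Sun: 7:08 AM–1:42 PM = 6 h 34 min; less 45 min break → 5 h 49 min
Total worked: 34 h 19 min = 34.32 h.
Threshold 37.5 h → overtime 0 h 0 min, regular 34 h 19 min.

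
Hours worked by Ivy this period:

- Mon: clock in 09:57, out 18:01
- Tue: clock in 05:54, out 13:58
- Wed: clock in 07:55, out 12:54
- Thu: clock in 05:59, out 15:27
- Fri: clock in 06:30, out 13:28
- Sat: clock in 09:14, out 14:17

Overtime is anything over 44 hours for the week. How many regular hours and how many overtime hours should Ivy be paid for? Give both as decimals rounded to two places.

Mon: 09:57–18:01 = 8 h 4 min
Tue: 05:54–13:58 = 8 h 4 min
Wed: 07:55–12:54 = 4 h 59 min
Thu: 05:59–15:27 = 9 h 28 min
Fri: 06:30–13:28 = 6 h 58 min
Sat: 09:14–14:17 = 5 h 3 min
Total worked: 42 h 36 min = 42.60 h.
Threshold 44 h → overtime 0 h 0 min, regular 42 h 36 min.

Regular 42.60 hours, overtime 0.00 hours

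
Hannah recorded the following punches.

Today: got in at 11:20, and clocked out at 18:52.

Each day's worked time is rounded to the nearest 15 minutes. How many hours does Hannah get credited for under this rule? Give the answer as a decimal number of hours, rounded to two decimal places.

Today: 11:20–18:52 = 7 h 32 min → rounds to 7 h 30 min

7.50 hours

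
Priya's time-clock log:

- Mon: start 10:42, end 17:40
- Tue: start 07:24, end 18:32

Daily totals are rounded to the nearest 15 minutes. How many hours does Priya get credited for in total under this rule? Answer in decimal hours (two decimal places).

Mon: 10:42–17:40 = 6 h 58 min → rounds to 7 h 0 min
Tue: 07:24–18:32 = 11 h 8 min → rounds to 11 h 15 min
Total credited: 18 h 15 min.

18.25 hours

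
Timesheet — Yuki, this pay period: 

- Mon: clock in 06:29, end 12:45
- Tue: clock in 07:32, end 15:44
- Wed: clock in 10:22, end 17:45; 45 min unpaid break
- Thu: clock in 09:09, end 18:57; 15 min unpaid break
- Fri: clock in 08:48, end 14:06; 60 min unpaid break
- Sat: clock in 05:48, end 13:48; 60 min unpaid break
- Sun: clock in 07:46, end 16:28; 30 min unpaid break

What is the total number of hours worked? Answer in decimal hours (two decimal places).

50.15 hours

Mon: 06:29–12:45 = 6 h 16 min
Tue: 07:32–15:44 = 8 h 12 min
Wed: 10:22–17:45 = 7 h 23 min; less 45 min break → 6 h 38 min
Thu: 09:09–18:57 = 9 h 48 min; less 15 min break → 9 h 33 min
Fri: 08:48–14:06 = 5 h 18 min; less 60 min break → 4 h 18 min
Sat: 05:48–13:48 = 8 h 0 min; less 60 min break → 7 h 0 min
Sun: 07:46–16:28 = 8 h 42 min; less 30 min break → 8 h 12 min
Total: 6 h 16 min + 8 h 12 min + 6 h 38 min + 9 h 33 min + 4 h 18 min + 7 h 0 min + 8 h 12 min = 50 h 9 min.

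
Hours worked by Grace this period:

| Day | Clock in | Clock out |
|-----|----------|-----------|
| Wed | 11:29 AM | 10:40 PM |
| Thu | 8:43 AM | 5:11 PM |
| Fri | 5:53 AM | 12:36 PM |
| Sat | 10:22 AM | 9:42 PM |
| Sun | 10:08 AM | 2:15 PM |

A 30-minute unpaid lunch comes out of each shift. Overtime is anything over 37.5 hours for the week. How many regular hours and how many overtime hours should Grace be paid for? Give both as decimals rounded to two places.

Wed: 11:29 AM–10:40 PM = 11 h 11 min; less 30 min break → 10 h 41 min
Thu: 8:43 AM–5:11 PM = 8 h 28 min; less 30 min break → 7 h 58 min
Fri: 5:53 AM–12:36 PM = 6 h 43 min; less 30 min break → 6 h 13 min
Sat: 10:22 AM–9:42 PM = 11 h 20 min; less 30 min break → 10 h 50 min
Sun: 10:08 AM–2:15 PM = 4 h 7 min; less 30 min break → 3 h 37 min
Total worked: 39 h 19 min = 39.32 h.
Threshold 37.5 h → overtime 1 h 49 min, regular 37 h 30 min.

Regular 37.50 hours, overtime 1.82 hours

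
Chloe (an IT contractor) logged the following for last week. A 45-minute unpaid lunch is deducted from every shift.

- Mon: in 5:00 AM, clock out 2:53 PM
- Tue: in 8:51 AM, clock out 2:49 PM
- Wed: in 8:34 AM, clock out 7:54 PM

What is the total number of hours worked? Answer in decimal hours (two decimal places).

Mon: 5:00 AM–2:53 PM = 9 h 53 min; less 45 min break → 9 h 8 min
Tue: 8:51 AM–2:49 PM = 5 h 58 min; less 45 min break → 5 h 13 min
Wed: 8:34 AM–7:54 PM = 11 h 20 min; less 45 min break → 10 h 35 min
Total: 9 h 8 min + 5 h 13 min + 10 h 35 min = 24 h 56 min.

24.93 hours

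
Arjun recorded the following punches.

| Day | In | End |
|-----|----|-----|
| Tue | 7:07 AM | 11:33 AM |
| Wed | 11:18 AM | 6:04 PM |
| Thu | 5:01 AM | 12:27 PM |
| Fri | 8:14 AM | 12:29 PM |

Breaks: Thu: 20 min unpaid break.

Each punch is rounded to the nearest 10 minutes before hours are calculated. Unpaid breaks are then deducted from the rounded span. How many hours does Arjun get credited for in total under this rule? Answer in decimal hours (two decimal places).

22.50 hours

Tue: in 7:07 AM→7:10 AM, out 11:33 AM→11:30 AM; 4 h 20 min
Wed: in 11:18 AM→11:20 AM, out 6:04 PM→6:00 PM; 6 h 40 min
Thu: in 5:01 AM→5:00 AM, out 12:27 PM→12:30 PM; 7 h 30 min − 20 min = 7 h 10 min
Fri: in 8:14 AM→8:10 AM, out 12:29 PM→12:30 PM; 4 h 20 min
Total credited: 22 h 30 min.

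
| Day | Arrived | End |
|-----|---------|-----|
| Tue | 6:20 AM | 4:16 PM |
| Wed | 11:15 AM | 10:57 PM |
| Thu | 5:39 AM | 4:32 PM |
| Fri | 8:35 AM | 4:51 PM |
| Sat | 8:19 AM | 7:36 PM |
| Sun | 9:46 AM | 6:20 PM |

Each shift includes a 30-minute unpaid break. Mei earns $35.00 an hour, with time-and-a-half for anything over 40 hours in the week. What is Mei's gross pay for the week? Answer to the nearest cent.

Tue: 6:20 AM–4:16 PM = 9 h 56 min; less 30 min break → 9 h 26 min
Wed: 11:15 AM–10:57 PM = 11 h 42 min; less 30 min break → 11 h 12 min
Thu: 5:39 AM–4:32 PM = 10 h 53 min; less 30 min break → 10 h 23 min
Fri: 8:35 AM–4:51 PM = 8 h 16 min; less 30 min break → 7 h 46 min
Sat: 8:19 AM–7:36 PM = 11 h 17 min; less 30 min break → 10 h 47 min
Sun: 9:46 AM–6:20 PM = 8 h 34 min; less 30 min break → 8 h 4 min
Total worked: 57 h 38 min = 3458 min.
Regular 40 h 0 min = 2400 min at $35.00/h; overtime 17 h 38 min = 1058 min at $52.50/h.
Pay = (2400 × $35.00 + 1058 × $52.50) ÷ 60 = $2325.75.

$2325.75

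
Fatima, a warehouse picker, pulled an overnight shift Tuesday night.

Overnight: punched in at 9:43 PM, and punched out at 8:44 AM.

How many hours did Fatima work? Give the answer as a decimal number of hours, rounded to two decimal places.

11.02 hours

Overnight: 9:43 PM → midnight = 2 h 17 min; midnight → 8:44 AM = 8 h 44 min; span 11 h 1 min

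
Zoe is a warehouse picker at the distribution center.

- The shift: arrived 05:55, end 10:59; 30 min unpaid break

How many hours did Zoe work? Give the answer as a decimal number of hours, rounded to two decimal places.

4.57 hours

The shift: 05:55–10:59 = 5 h 4 min; less 30 min break → 4 h 34 min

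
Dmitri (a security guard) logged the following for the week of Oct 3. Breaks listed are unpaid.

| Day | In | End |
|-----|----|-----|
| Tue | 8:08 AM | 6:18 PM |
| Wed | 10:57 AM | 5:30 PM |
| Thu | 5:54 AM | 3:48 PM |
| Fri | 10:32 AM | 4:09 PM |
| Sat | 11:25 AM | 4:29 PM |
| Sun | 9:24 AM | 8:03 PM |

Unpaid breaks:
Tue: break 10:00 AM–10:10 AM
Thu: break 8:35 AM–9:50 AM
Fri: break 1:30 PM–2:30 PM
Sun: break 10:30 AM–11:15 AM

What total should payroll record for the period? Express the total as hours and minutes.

Tue: 8:08 AM–6:18 PM = 10 h 10 min; less 10 min break → 10 h 0 min
Wed: 10:57 AM–5:30 PM = 6 h 33 min
Thu: 5:54 AM–3:48 PM = 9 h 54 min; less 75 min break → 8 h 39 min
Fri: 10:32 AM–4:09 PM = 5 h 37 min; less 60 min break → 4 h 37 min
Sat: 11:25 AM–4:29 PM = 5 h 4 min
Sun: 9:24 AM–8:03 PM = 10 h 39 min; less 45 min break → 9 h 54 min
Total: 10 h 0 min + 6 h 33 min + 8 h 39 min + 4 h 37 min + 5 h 4 min + 9 h 54 min = 44 h 47 min.

44 h 47 min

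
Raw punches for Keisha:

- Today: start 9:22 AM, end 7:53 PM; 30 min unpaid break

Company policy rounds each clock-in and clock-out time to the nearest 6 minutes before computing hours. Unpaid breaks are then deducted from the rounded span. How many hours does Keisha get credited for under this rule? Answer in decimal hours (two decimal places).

Today: in 9:22 AM→9:24 AM, out 7:53 PM→7:54 PM; 10 h 30 min − 30 min = 10 h 0 min

10.00 hours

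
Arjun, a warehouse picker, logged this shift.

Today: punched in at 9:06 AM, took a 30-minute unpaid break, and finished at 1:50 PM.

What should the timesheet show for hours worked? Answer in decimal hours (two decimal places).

Today: 9:06 AM–1:50 PM = 4 h 44 min; less 30 min break → 4 h 14 min

4.23 hours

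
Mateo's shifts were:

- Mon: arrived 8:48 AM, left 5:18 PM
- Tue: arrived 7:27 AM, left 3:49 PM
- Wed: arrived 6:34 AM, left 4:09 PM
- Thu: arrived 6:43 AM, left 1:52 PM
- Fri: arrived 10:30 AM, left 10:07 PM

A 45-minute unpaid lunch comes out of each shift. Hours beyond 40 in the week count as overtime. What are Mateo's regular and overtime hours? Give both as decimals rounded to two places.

Regular 40.00 hours, overtime 1.47 hours

Mon: 8:48 AM–5:18 PM = 8 h 30 min; less 45 min break → 7 h 45 min
Tue: 7:27 AM–3:49 PM = 8 h 22 min; less 45 min break → 7 h 37 min
Wed: 6:34 AM–4:09 PM = 9 h 35 min; less 45 min break → 8 h 50 min
Thu: 6:43 AM–1:52 PM = 7 h 9 min; less 45 min break → 6 h 24 min
Fri: 10:30 AM–10:07 PM = 11 h 37 min; less 45 min break → 10 h 52 min
Total worked: 41 h 28 min = 41.47 h.
Threshold 40 h → overtime 1 h 28 min, regular 40 h 0 min.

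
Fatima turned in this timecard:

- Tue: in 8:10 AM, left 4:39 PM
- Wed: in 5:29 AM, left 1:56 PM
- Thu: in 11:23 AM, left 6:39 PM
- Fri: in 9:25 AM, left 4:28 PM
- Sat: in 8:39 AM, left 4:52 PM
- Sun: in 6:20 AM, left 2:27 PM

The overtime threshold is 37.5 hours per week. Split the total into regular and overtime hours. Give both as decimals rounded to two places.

Regular 37.50 hours, overtime 10.08 hours

Tue: 8:10 AM–4:39 PM = 8 h 29 min
Wed: 5:29 AM–1:56 PM = 8 h 27 min
Thu: 11:23 AM–6:39 PM = 7 h 16 min
Fri: 9:25 AM–4:28 PM = 7 h 3 min
Sat: 8:39 AM–4:52 PM = 8 h 13 min
Sun: 6:20 AM–2:27 PM = 8 h 7 min
Total worked: 47 h 35 min = 47.58 h.
Threshold 37.5 h → overtime 10 h 5 min, regular 37 h 30 min.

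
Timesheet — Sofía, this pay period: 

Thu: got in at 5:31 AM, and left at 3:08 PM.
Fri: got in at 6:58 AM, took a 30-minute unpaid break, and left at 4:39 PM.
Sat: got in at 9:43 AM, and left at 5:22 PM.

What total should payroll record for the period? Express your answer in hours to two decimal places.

Thu: 5:31 AM–3:08 PM = 9 h 37 min
Fri: 6:58 AM–4:39 PM = 9 h 41 min; less 30 min break → 9 h 11 min
Sat: 9:43 AM–5:22 PM = 7 h 39 min
Total: 9 h 37 min + 9 h 11 min + 7 h 39 min = 26 h 27 min.

26.45 hours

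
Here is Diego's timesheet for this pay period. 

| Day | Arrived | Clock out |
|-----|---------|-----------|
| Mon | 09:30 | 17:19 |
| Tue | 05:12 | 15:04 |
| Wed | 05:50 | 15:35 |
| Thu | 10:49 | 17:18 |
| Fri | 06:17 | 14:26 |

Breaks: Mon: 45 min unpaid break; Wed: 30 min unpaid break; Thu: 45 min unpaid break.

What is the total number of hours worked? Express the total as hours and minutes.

Mon: 09:30–17:19 = 7 h 49 min; less 45 min break → 7 h 4 min
Tue: 05:12–15:04 = 9 h 52 min
Wed: 05:50–15:35 = 9 h 45 min; less 30 min break → 9 h 15 min
Thu: 10:49–17:18 = 6 h 29 min; less 45 min break → 5 h 44 min
Fri: 06:17–14:26 = 8 h 9 min
Total: 7 h 4 min + 9 h 52 min + 9 h 15 min + 5 h 44 min + 8 h 9 min = 40 h 4 min.

40 h 4 min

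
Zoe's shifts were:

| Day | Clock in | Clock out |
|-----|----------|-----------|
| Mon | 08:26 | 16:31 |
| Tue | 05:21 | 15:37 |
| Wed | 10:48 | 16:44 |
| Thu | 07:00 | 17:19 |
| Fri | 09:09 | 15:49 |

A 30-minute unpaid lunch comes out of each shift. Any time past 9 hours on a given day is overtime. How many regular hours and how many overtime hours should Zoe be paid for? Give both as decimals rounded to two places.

Regular 37.18 hours, overtime 1.58 hours

Mon: 08:26–16:31 = 8 h 5 min; less 30 min break → 7 h 35 min
Tue: 05:21–15:37 = 10 h 16 min; less 30 min break → 9 h 46 min
Wed: 10:48–16:44 = 5 h 56 min; less 30 min break → 5 h 26 min
Thu: 07:00–17:19 = 10 h 19 min; less 30 min break → 9 h 49 min
Fri: 09:09–15:49 = 6 h 40 min; less 30 min break → 6 h 10 min
Mon reg 7 h 35 min / OT 0 h 0 min; Tue reg 9 h 0 min / OT 0 h 46 min; Wed reg 5 h 26 min / OT 0 h 0 min; Thu reg 9 h 0 min / OT 0 h 49 min; Fri reg 6 h 10 min / OT 0 h 0 min.
Totals: regular 37 h 11 min, overtime 1 h 35 min.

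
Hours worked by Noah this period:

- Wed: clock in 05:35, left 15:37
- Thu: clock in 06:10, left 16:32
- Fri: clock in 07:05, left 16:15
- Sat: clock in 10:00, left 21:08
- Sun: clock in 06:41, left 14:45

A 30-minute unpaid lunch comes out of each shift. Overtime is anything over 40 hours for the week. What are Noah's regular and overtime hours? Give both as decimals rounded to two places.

Wed: 05:35–15:37 = 10 h 2 min; less 30 min break → 9 h 32 min
Thu: 06:10–16:32 = 10 h 22 min; less 30 min break → 9 h 52 min
Fri: 07:05–16:15 = 9 h 10 min; less 30 min break → 8 h 40 min
Sat: 10:00–21:08 = 11 h 8 min; less 30 min break → 10 h 38 min
Sun: 06:41–14:45 = 8 h 4 min; less 30 min break → 7 h 34 min
Total worked: 46 h 16 min = 46.27 h.
Threshold 40 h → overtime 6 h 16 min, regular 40 h 0 min.

Regular 40.00 hours, overtime 6.27 hours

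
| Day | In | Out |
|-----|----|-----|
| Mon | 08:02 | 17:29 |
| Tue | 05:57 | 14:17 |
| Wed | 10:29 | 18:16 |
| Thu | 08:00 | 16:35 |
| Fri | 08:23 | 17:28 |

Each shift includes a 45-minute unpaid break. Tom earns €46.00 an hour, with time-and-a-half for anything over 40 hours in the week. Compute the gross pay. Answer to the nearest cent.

€1816.23

Mon: 08:02–17:29 = 9 h 27 min; less 45 min break → 8 h 42 min
Tue: 05:57–14:17 = 8 h 20 min; less 45 min break → 7 h 35 min
Wed: 10:29–18:16 = 7 h 47 min; less 45 min break → 7 h 2 min
Thu: 08:00–16:35 = 8 h 35 min; less 45 min break → 7 h 50 min
Fri: 08:23–17:28 = 9 h 5 min; less 45 min break → 8 h 20 min
Total worked: 39 h 29 min = 2369 min.
Regular 39 h 29 min = 2369 min at €46.00/h; overtime 0 h 0 min = 0 min at €69.00/h.
Pay = (2369 × €46.00 + 0 × €69.00) ÷ 60 = €1816.23.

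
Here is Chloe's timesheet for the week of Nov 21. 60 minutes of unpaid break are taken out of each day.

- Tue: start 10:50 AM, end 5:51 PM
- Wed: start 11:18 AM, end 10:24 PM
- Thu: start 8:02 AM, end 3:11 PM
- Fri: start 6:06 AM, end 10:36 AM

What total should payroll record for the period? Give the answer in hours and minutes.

Tue: 10:50 AM–5:51 PM = 7 h 1 min; less 60 min break → 6 h 1 min
Wed: 11:18 AM–10:24 PM = 11 h 6 min; less 60 min break → 10 h 6 min
Thu: 8:02 AM–3:11 PM = 7 h 9 min; less 60 min break → 6 h 9 min
Fri: 6:06 AM–10:36 AM = 4 h 30 min; less 60 min break → 3 h 30 min
Total: 6 h 1 min + 10 h 6 min + 6 h 9 min + 3 h 30 min = 25 h 46 min.

25 h 46 min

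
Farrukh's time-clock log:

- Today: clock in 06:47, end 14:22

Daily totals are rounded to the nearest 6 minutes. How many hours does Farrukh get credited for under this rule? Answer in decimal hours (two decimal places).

7.60 hours

Today: 06:47–14:22 = 7 h 35 min → rounds to 7 h 36 min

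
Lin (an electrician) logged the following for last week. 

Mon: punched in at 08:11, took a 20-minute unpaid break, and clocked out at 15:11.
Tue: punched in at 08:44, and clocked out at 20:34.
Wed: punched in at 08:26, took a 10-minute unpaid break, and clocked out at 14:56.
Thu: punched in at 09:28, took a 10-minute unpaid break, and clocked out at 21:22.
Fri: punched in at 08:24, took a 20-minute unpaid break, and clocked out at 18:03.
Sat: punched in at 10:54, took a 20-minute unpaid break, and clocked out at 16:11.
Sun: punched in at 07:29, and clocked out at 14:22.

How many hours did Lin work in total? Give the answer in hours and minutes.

Mon: 08:11–15:11 = 7 h 0 min; less 20 min break → 6 h 40 min
Tue: 08:44–20:34 = 11 h 50 min
Wed: 08:26–14:56 = 6 h 30 min; less 10 min break → 6 h 20 min
Thu: 09:28–21:22 = 11 h 54 min; less 10 min break → 11 h 44 min
Fri: 08:24–18:03 = 9 h 39 min; less 20 min break → 9 h 19 min
Sat: 10:54–16:11 = 5 h 17 min; less 20 min break → 4 h 57 min
Sun: 07:29–14:22 = 6 h 53 min
Total: 6 h 40 min + 11 h 50 min + 6 h 20 min + 11 h 44 min + 9 h 19 min + 4 h 57 min + 6 h 53 min = 57 h 43 min.

57 h 43 min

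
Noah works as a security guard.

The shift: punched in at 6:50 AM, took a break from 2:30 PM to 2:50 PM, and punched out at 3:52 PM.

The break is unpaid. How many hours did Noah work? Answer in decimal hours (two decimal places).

8.70 hours

The shift: 6:50 AM–3:52 PM = 9 h 2 min; less 20 min break → 8 h 42 min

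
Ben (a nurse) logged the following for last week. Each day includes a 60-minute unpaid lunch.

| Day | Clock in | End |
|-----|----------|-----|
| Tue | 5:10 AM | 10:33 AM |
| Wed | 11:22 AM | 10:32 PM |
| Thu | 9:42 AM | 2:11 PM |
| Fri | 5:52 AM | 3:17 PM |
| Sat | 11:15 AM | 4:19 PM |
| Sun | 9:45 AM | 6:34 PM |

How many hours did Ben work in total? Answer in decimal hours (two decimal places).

38.33 hours

Tue: 5:10 AM–10:33 AM = 5 h 23 min; less 60 min break → 4 h 23 min
Wed: 11:22 AM–10:32 PM = 11 h 10 min; less 60 min break → 10 h 10 min
Thu: 9:42 AM–2:11 PM = 4 h 29 min; less 60 min break → 3 h 29 min
Fri: 5:52 AM–3:17 PM = 9 h 25 min; less 60 min break → 8 h 25 min
Sat: 11:15 AM–4:19 PM = 5 h 4 min; less 60 min break → 4 h 4 min
Sun: 9:45 AM–6:34 PM = 8 h 49 min; less 60 min break → 7 h 49 min
Total: 4 h 23 min + 10 h 10 min + 3 h 29 min + 8 h 25 min + 4 h 4 min + 7 h 49 min = 38 h 20 min.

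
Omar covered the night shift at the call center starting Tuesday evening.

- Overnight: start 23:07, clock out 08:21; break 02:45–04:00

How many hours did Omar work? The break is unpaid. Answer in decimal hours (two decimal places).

Overnight: 23:07 → midnight = 0 h 53 min; midnight → 08:21 = 8 h 21 min; span 9 h 14 min; less 75 min break → 7 h 59 min

7.98 hours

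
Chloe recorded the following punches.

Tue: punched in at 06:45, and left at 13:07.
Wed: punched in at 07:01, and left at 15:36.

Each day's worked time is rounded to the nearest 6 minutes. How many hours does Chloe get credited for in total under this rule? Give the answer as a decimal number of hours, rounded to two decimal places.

Tue: 06:45–13:07 = 6 h 22 min → rounds to 6 h 24 min
Wed: 07:01–15:36 = 8 h 35 min → rounds to 8 h 36 min
Total credited: 15 h 0 min.

15.00 hours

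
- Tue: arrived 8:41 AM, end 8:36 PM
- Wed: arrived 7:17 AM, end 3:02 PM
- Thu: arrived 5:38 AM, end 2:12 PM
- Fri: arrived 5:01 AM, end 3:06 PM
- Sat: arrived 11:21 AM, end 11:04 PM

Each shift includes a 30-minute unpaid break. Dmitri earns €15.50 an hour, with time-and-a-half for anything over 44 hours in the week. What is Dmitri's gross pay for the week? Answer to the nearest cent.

Tue: 8:41 AM–8:36 PM = 11 h 55 min; less 30 min break → 11 h 25 min
Wed: 7:17 AM–3:02 PM = 7 h 45 min; less 30 min break → 7 h 15 min
Thu: 5:38 AM–2:12 PM = 8 h 34 min; less 30 min break → 8 h 4 min
Fri: 5:01 AM–3:06 PM = 10 h 5 min; less 30 min break → 9 h 35 min
Sat: 11:21 AM–11:04 PM = 11 h 43 min; less 30 min break → 11 h 13 min
Total worked: 47 h 32 min = 2852 min.
Regular 44 h 0 min = 2640 min at €15.50/h; overtime 3 h 32 min = 212 min at €23.25/h.
Pay = (2640 × €15.50 + 212 × €23.25) ÷ 60 = €764.15.

€764.15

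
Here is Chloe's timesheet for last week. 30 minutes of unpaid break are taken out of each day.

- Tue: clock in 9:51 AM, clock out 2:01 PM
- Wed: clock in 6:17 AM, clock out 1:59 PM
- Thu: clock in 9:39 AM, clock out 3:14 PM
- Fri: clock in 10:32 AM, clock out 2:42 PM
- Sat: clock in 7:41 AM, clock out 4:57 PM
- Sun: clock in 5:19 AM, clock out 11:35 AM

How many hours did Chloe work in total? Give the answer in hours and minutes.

34 h 9 min

Tue: 9:51 AM–2:01 PM = 4 h 10 min; less 30 min break → 3 h 40 min
Wed: 6:17 AM–1:59 PM = 7 h 42 min; less 30 min break → 7 h 12 min
Thu: 9:39 AM–3:14 PM = 5 h 35 min; less 30 min break → 5 h 5 min
Fri: 10:32 AM–2:42 PM = 4 h 10 min; less 30 min break → 3 h 40 min
Sat: 7:41 AM–4:57 PM = 9 h 16 min; less 30 min break → 8 h 46 min
Sun: 5:19 AM–11:35 AM = 6 h 16 min; less 30 min break → 5 h 46 min
Total: 3 h 40 min + 7 h 12 min + 5 h 5 min + 3 h 40 min + 8 h 46 min + 5 h 46 min = 34 h 9 min.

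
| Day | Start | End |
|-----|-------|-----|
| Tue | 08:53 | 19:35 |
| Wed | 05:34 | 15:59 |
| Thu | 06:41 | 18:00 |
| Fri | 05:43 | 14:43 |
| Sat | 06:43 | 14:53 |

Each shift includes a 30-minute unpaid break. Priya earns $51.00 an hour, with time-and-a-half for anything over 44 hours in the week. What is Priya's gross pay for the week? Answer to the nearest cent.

$2481.15

Tue: 08:53–19:35 = 10 h 42 min; less 30 min break → 10 h 12 min
Wed: 05:34–15:59 = 10 h 25 min; less 30 min break → 9 h 55 min
Thu: 06:41–18:00 = 11 h 19 min; less 30 min break → 10 h 49 min
Fri: 05:43–14:43 = 9 h 0 min; less 30 min break → 8 h 30 min
Sat: 06:43–14:53 = 8 h 10 min; less 30 min break → 7 h 40 min
Total worked: 47 h 6 min = 2826 min.
Regular 44 h 0 min = 2640 min at $51.00/h; overtime 3 h 6 min = 186 min at $76.50/h.
Pay = (2640 × $51.00 + 186 × $76.50) ÷ 60 = $2481.15.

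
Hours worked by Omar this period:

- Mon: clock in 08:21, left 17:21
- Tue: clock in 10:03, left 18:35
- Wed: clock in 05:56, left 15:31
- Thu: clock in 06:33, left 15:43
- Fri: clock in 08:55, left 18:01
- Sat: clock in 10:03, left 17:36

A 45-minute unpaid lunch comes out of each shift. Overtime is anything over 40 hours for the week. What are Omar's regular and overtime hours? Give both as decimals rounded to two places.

Regular 40.00 hours, overtime 8.43 hours

Mon: 08:21–17:21 = 9 h 0 min; less 45 min break → 8 h 15 min
Tue: 10:03–18:35 = 8 h 32 min; less 45 min break → 7 h 47 min
Wed: 05:56–15:31 = 9 h 35 min; less 45 min break → 8 h 50 min
Thu: 06:33–15:43 = 9 h 10 min; less 45 min break → 8 h 25 min
Fri: 08:55–18:01 = 9 h 6 min; less 45 min break → 8 h 21 min
Sat: 10:03–17:36 = 7 h 33 min; less 45 min break → 6 h 48 min
Total worked: 48 h 26 min = 48.43 h.
Threshold 40 h → overtime 8 h 26 min, regular 40 h 0 min.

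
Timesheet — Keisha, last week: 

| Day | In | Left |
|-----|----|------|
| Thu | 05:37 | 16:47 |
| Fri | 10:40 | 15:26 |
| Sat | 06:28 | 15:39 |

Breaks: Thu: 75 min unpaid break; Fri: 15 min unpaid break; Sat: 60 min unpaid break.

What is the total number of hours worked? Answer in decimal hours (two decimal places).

Thu: 05:37–16:47 = 11 h 10 min; less 75 min break → 9 h 55 min
Fri: 10:40–15:26 = 4 h 46 min; less 15 min break → 4 h 31 min
Sat: 06:28–15:39 = 9 h 11 min; less 60 min break → 8 h 11 min
Total: 9 h 55 min + 4 h 31 min + 8 h 11 min = 22 h 37 min.

22.62 hours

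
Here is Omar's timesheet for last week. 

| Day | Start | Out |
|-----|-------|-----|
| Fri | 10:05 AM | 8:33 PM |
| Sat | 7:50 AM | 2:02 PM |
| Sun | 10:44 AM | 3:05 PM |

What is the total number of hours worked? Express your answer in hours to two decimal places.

21.02 hours

Fri: 10:05 AM–8:33 PM = 10 h 28 min
Sat: 7:50 AM–2:02 PM = 6 h 12 min
Sun: 10:44 AM–3:05 PM = 4 h 21 min
Total: 10 h 28 min + 6 h 12 min + 4 h 21 min = 21 h 1 min.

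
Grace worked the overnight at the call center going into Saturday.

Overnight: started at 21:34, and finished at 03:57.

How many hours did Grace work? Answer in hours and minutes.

Overnight: 21:34 → midnight = 2 h 26 min; midnight → 03:57 = 3 h 57 min; span 6 h 23 min

6 h 23 min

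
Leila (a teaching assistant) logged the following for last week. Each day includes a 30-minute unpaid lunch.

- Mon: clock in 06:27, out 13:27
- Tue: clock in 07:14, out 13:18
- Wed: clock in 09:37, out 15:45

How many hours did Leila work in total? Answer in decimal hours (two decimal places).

Mon: 06:27–13:27 = 7 h 0 min; less 30 min break → 6 h 30 min
Tue: 07:14–13:18 = 6 h 4 min; less 30 min break → 5 h 34 min
Wed: 09:37–15:45 = 6 h 8 min; less 30 min break → 5 h 38 min
Total: 6 h 30 min + 5 h 34 min + 5 h 38 min = 17 h 42 min.

17.70 hours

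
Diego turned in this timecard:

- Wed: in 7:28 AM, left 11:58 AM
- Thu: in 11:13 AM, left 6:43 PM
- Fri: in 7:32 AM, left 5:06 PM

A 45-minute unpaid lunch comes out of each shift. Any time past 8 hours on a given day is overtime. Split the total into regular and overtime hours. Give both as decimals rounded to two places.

Wed: 7:28 AM–11:58 AM = 4 h 30 min; less 45 min break → 3 h 45 min
Thu: 11:13 AM–6:43 PM = 7 h 30 min; less 45 min break → 6 h 45 min
Fri: 7:32 AM–5:06 PM = 9 h 34 min; less 45 min break → 8 h 49 min
Wed reg 3 h 45 min / OT 0 h 0 min; Thu reg 6 h 45 min / OT 0 h 0 min; Fri reg 8 h 0 min / OT 0 h 49 min.
Totals: regular 18 h 30 min, overtime 0 h 49 min.

Regular 18.50 hours, overtime 0.82 hours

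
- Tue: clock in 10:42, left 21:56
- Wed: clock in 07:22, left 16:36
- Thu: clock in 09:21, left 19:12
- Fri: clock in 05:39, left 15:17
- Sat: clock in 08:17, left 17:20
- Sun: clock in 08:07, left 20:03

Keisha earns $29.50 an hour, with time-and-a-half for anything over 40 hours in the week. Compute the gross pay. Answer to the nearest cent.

$2106.30

Tue: 10:42–21:56 = 11 h 14 min
Wed: 07:22–16:36 = 9 h 14 min
Thu: 09:21–19:12 = 9 h 51 min
Fri: 05:39–15:17 = 9 h 38 min
Sat: 08:17–17:20 = 9 h 3 min
Sun: 08:07–20:03 = 11 h 56 min
Total worked: 60 h 56 min = 3656 min.
Regular 40 h 0 min = 2400 min at $29.50/h; overtime 20 h 56 min = 1256 min at $44.25/h.
Pay = (2400 × $29.50 + 1256 × $44.25) ÷ 60 = $2106.30.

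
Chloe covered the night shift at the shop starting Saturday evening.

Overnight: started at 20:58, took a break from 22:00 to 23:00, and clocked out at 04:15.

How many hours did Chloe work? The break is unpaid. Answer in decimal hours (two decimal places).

6.28 hours

Overnight: 20:58 → midnight = 3 h 2 min; midnight → 04:15 = 4 h 15 min; span 7 h 17 min; less 60 min break → 6 h 17 min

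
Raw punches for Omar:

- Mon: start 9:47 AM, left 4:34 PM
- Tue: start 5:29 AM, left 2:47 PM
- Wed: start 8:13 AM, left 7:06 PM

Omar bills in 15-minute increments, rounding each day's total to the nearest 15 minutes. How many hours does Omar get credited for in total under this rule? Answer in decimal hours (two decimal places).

27.00 hours

Mon: 9:47 AM–4:34 PM = 6 h 47 min → rounds to 6 h 45 min
Tue: 5:29 AM–2:47 PM = 9 h 18 min → rounds to 9 h 15 min
Wed: 8:13 AM–7:06 PM = 10 h 53 min → rounds to 11 h 0 min
Total credited: 27 h 0 min.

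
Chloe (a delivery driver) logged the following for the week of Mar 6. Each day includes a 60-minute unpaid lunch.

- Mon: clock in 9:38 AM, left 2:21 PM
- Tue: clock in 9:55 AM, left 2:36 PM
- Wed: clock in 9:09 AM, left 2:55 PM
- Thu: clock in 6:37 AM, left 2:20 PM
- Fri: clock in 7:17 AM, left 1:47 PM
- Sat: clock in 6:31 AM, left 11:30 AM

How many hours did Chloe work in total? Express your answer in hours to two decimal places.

Mon: 9:38 AM–2:21 PM = 4 h 43 min; less 60 min break → 3 h 43 min
Tue: 9:55 AM–2:36 PM = 4 h 41 min; less 60 min break → 3 h 41 min
Wed: 9:09 AM–2:55 PM = 5 h 46 min; less 60 min break → 4 h 46 min
Thu: 6:37 AM–2:20 PM = 7 h 43 min; less 60 min break → 6 h 43 min
Fri: 7:17 AM–1:47 PM = 6 h 30 min; less 60 min break → 5 h 30 min
Sat: 6:31 AM–11:30 AM = 4 h 59 min; less 60 min break → 3 h 59 min
Total: 3 h 43 min + 3 h 41 min + 4 h 46 min + 6 h 43 min + 5 h 30 min + 3 h 59 min = 28 h 22 min.

28.37 hours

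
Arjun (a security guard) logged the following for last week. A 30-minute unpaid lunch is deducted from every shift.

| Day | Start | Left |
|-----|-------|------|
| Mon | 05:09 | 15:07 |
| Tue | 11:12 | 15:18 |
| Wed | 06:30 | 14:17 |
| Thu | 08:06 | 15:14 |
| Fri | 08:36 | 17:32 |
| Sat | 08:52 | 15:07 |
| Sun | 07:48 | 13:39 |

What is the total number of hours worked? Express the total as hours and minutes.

46 h 31 min

Mon: 05:09–15:07 = 9 h 58 min; less 30 min break → 9 h 28 min
Tue: 11:12–15:18 = 4 h 6 min; less 30 min break → 3 h 36 min
Wed: 06:30–14:17 = 7 h 47 min; less 30 min break → 7 h 17 min
Thu: 08:06–15:14 = 7 h 8 min; less 30 min break → 6 h 38 min
Fri: 08:36–17:32 = 8 h 56 min; less 30 min break → 8 h 26 min
Sat: 08:52–15:07 = 6 h 15 min; less 30 min break → 5 h 45 min
Sun: 07:48–13:39 = 5 h 51 min; less 30 min break → 5 h 21 min
Total: 9 h 28 min + 3 h 36 min + 7 h 17 min + 6 h 38 min + 8 h 26 min + 5 h 45 min + 5 h 21 min = 46 h 31 min.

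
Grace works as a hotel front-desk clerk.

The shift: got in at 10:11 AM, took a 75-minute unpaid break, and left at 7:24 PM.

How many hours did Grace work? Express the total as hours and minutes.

The shift: 10:11 AM–7:24 PM = 9 h 13 min; less 75 min break → 7 h 58 min

7 h 58 min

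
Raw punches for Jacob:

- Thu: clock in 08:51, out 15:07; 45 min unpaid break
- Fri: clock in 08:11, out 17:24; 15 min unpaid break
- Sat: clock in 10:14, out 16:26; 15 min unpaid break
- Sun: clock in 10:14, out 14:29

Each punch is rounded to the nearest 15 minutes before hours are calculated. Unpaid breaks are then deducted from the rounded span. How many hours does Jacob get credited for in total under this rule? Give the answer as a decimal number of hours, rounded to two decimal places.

Thu: in 08:51→08:45, out 15:07→15:00; 6 h 15 min − 45 min = 5 h 30 min
Fri: in 08:11→08:15, out 17:24→17:30; 9 h 15 min − 15 min = 9 h 0 min
Sat: in 10:14→10:15, out 16:26→16:30; 6 h 15 min − 15 min = 6 h 0 min
Sun: in 10:14→10:15, out 14:29→14:30; 4 h 15 min
Total credited: 24 h 45 min.

24.75 hours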